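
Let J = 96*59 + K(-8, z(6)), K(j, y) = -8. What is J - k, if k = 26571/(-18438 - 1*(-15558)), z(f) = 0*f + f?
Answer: 5438617/960 ≈ 5665.2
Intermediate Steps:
z(f) = f (z(f) = 0 + f = f)
k = -8857/960 (k = 26571/(-18438 + 15558) = 26571/(-2880) = 26571*(-1/2880) = -8857/960 ≈ -9.2260)
J = 5656 (J = 96*59 - 8 = 5664 - 8 = 5656)
J - k = 5656 - 1*(-8857/960) = 5656 + 8857/960 = 5438617/960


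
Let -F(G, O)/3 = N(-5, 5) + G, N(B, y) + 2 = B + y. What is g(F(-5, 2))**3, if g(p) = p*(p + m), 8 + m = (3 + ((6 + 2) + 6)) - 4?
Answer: 162771336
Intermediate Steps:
N(B, y) = -2 + B + y (N(B, y) = -2 + (B + y) = -2 + B + y)
F(G, O) = 6 - 3*G (F(G, O) = -3*((-2 - 5 + 5) + G) = -3*(-2 + G) = 6 - 3*G)
m = 5 (m = -8 + ((3 + ((6 + 2) + 6)) - 4) = -8 + ((3 + (8 + 6)) - 4) = -8 + ((3 + 14) - 4) = -8 + (17 - 4) = -8 + 13 = 5)
g(p) = p*(5 + p) (g(p) = p*(p + 5) = p*(5 + p))
g(F(-5, 2))**3 = ((6 - 3*(-5))*(5 + (6 - 3*(-5))))**3 = ((6 + 15)*(5 + (6 + 15)))**3 = (21*(5 + 21))**3 = (21*26)**3 = 546**3 = 162771336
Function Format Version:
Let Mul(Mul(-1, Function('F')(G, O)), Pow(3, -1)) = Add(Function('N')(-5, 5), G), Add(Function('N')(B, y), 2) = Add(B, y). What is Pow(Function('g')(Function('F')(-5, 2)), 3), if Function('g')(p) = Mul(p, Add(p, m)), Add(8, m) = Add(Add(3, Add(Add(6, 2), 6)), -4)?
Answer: 162771336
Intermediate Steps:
Function('N')(B, y) = Add(-2, B, y) (Function('N')(B, y) = Add(-2, Add(B, y)) = Add(-2, B, y))
Function('F')(G, O) = Add(6, Mul(-3, G)) (Function('F')(G, O) = Mul(-3, Add(Add(-2, -5, 5), G)) = Mul(-3, Add(-2, G)) = Add(6, Mul(-3, G)))
m = 5 (m = Add(-8, Add(Add(3, Add(Add(6, 2), 6)), -4)) = Add(-8, Add(Add(3, Add(8, 6)), -4)) = Add(-8, Add(Add(3, 14), -4)) = Add(-8, Add(17, -4)) = Add(-8, 13) = 5)
Function('g')(p) = Mul(p, Add(5, p)) (Function('g')(p) = Mul(p, Add(p, 5)) = Mul(p, Add(5, p)))
Pow(Function('g')(Function('F')(-5, 2)), 3) = Pow(Mul(Add(6, Mul(-3, -5)), Add(5, Add(6, Mul(-3, -5)))), 3) = Pow(Mul(Add(6, 15), Add(5, Add(6, 15))), 3) = Pow(Mul(21, Add(5, 21)), 3) = Pow(Mul(21, 26), 3) = Pow(546, 3) = 162771336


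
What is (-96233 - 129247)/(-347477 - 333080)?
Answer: 225480/680557 ≈ 0.33132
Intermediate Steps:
(-96233 - 129247)/(-347477 - 333080) = -225480/(-680557) = -225480*(-1/680557) = 225480/680557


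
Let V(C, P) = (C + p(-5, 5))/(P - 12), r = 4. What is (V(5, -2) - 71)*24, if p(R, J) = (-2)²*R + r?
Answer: -11796/7 ≈ -1685.1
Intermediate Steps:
p(R, J) = 4 + 4*R (p(R, J) = (-2)²*R + 4 = 4*R + 4 = 4 + 4*R)
V(C, P) = (-16 + C)/(-12 + P) (V(C, P) = (C + (4 + 4*(-5)))/(P - 12) = (C + (4 - 20))/(-12 + P) = (C - 16)/(-12 + P) = (-16 + C)/(-12 + P))
(V(5, -2) - 71)*24 = ((-16 + 5)/(-12 - 2) - 71)*24 = (-11/(-14) - 71)*24 = (-1/14*(-11) - 71)*24 = (11/14 - 71)*24 = -983/14*24 = -11796/7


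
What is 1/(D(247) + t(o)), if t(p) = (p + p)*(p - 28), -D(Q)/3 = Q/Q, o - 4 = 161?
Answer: 1/45207 ≈ 2.2120e-5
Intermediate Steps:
o = 165 (o = 4 + 161 = 165)
D(Q) = -3 (D(Q) = -3*Q/Q = -3*1 = -3)
t(p) = 2*p*(-28 + p) (t(p) = (2*p)*(-28 + p) = 2*p*(-28 + p))
1/(D(247) + t(o)) = 1/(-3 + 2*165*(-28 + 165)) = 1/(-3 + 2*165*137) = 1/(-3 + 45210) = 1/45207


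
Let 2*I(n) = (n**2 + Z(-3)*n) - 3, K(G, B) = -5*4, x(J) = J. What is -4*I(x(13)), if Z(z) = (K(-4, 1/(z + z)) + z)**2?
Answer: -14086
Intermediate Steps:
K(G, B) = -20
Z(z) = (-20 + z)**2
I(n) = -3/2 + n**2/2 + 529*n/2 (I(n) = ((n**2 + (-20 - 3)**2*n) - 3)/2 = ((n**2 + (-23)**2*n) - 3)/2 = ((n**2 + 529*n) - 3)/2 = (-3 + n**2 + 529*n)/2 = -3/2 + n**2/2 + 529*n/2)
-4*I(x(13)) = -4*(-3/2 + (1/2)*13**2 + (529/2)*13) = -4*(-3/2 + (1/2)*169 + 6877/2) = -4*(-3/2 + 169/2 + 6877/2) = -4*7043/2 = -14086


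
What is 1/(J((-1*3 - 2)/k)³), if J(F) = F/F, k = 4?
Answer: 1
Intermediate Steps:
J(F) = 1
1/(J((-1*3 - 2)/k)³) = 1/(1³) = 1/1 = 1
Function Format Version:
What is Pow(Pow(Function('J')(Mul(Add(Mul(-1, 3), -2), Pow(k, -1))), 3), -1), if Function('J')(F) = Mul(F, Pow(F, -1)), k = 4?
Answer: 1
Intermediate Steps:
Function('J')(F) = 1
Pow(Pow(Function('J')(Mul(Add(Mul(-1, 3), -2), Pow(k, -1))), 3), -1) = Pow(Pow(1, 3), -1) = Pow(1, -1) = 1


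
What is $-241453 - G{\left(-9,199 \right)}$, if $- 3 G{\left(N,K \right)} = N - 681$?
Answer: $-241683$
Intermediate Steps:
$G{\left(N,K \right)} = 227 - \frac{N}{3}$ ($G{\left(N,K \right)} = - \frac{N - 681}{3} = - \frac{-681 + N}{3} = 227 - \frac{N}{3}$)
$-241453 - G{\left(-9,199 \right)} = -241453 - \left(227 - -3\right) = -241453 - \left(227 + 3\right) = -241453 - 230 = -241683$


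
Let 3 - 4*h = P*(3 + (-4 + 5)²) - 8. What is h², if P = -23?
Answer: 10609/16 ≈ 663.06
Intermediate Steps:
h = 103/4 (h = ¾ - (-23*(3 + (-4 + 5)²) - 8)/4 = ¾ - (-23*(3 + 1²) - 8)/4 = ¾ - (-23*(3 + 1) - 8)/4 = ¾ - (-23*4 - 8)/4 = ¾ - (-92 - 8)/4 = ¾ - ¼*(-100) = ¾ + 25 = 103/4 ≈ 25.750)
h² = (103/4)² = 10609/16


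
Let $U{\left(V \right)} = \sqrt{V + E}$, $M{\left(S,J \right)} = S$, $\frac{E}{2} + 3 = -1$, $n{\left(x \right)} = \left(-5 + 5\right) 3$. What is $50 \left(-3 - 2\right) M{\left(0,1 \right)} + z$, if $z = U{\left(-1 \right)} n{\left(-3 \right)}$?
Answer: $0$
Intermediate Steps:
$n{\left(x \right)} = 0$ ($n{\left(x \right)} = 0 \cdot 3 = 0$)
$E = -8$ ($E = -6 + 2 \left(-1\right) = -6 - 2 = -8$)
$U{\left(V \right)} = \sqrt{-8 + V}$ ($U{\left(V \right)} = \sqrt{V - 8} = \sqrt{-8 + V}$)
$z = 0$ ($z = \sqrt{-8 - 1} \cdot 0 = \sqrt{-9} \cdot 0 = 3 i 0 = 0$)
$50 \left(-3 - 2\right) M{\left(0,1 \right)} + z = 50 \left(-3 - 2\right) 0 + 0 = 50 \left(\left(-5\right) 0\right) + 0 = 50 \cdot 0 + 0 = 0 + 0 = 0$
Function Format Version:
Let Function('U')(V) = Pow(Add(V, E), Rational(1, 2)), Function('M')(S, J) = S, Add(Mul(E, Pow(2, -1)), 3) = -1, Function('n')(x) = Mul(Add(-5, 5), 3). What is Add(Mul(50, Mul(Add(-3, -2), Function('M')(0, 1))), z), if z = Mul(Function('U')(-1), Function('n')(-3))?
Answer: 0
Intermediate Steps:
Function('n')(x) = 0 (Function('n')(x) = Mul(0, 3) = 0)
E = -8 (E = Add(-6, Mul(2, -1)) = Add(-6, -2) = -8)
Function('U')(V) = Pow(Add(-8, V), Rational(1, 2)) (Function('U')(V) = Pow(Add(V, -8), Rational(1, 2)) = Pow(Add(-8, V), Rational(1, 2)))
z = 0 (z = Mul(Pow(Add(-8, -1), Rational(1, 2)), 0) = Mul(Pow(-9, Rational(1, 2)), 0) = Mul(Mul(3, I), 0) = 0)
Add(Mul(50, Mul(Add(-3, -2), Function('M')(0, 1))), z) = Add(Mul(50, Mul(Add(-3, -2), 0)), 0) = Add(Mul(50, Mul(-5, 0)), 0) = Add(Mul(50, 0), 0) = Add(0, 0) = 0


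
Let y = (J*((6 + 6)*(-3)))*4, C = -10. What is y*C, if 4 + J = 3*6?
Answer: 20160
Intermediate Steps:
J = 14 (J = -4 + 3*6 = -4 + 18 = 14)
y = -2016 (y = (14*((6 + 6)*(-3)))*4 = (14*(12*(-3)))*4 = (14*(-36))*4 = -504*4 = -2016)
y*C = -2016*(-10) = 20160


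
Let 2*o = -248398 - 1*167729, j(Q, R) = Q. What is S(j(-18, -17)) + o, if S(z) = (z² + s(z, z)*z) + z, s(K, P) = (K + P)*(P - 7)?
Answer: -447915/2 ≈ -2.2396e+5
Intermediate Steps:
o = -416127/2 (o = (-248398 - 1*167729)/2 = (-248398 - 167729)/2 = (½)*(-416127) = -416127/2 ≈ -2.0806e+5)
s(K, P) = (-7 + P)*(K + P) (s(K, P) = (K + P)*(-7 + P) = (-7 + P)*(K + P))
S(z) = z + z² + z*(-14*z + 2*z²) (S(z) = (z² + (z² - 7*z - 7*z + z*z)*z) + z = (z² + (z² - 7*z - 7*z + z²)*z) + z = (z² + (-14*z + 2*z²)*z) + z = (z² + z*(-14*z + 2*z²)) + z = z + z² + z*(-14*z + 2*z²))
S(j(-18, -17)) + o = -18*(1 - 13*(-18) + 2*(-18)²) - 416127/2 = -18*(1 + 234 + 2*324) - 416127/2 = -18*(1 + 234 + 648) - 416127/2 = -18*883 - 416127/2 = -15894 - 416127/2 = -447915/2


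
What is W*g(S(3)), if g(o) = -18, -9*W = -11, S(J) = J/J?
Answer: -22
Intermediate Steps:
S(J) = 1
W = 11/9 (W = -1/9*(-11) = 11/9 ≈ 1.2222)
W*g(S(3)) = (11/9)*(-18) = -22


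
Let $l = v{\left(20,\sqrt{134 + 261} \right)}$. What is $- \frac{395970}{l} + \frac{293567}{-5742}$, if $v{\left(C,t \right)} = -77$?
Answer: $\frac{641509}{126} \approx 5091.3$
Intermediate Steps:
$l = -77$
$- \frac{395970}{l} + \frac{293567}{-5742} = - \frac{395970}{-77} + \frac{293567}{-5742} = \left(-395970\right) \left(- \frac{1}{77}\right) + 293567 \left(- \frac{1}{5742}\right) = \frac{395970}{77} - \frac{10123}{198} = \frac{641509}{126}$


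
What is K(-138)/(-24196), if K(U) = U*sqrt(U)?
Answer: 3*I*sqrt(138)/526 ≈ 0.067*I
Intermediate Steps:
K(U) = U**(3/2)
K(-138)/(-24196) = (-138)**(3/2)/(-24196) = -138*I*sqrt(138)*(-1/24196) = 3*I*sqrt(138)/526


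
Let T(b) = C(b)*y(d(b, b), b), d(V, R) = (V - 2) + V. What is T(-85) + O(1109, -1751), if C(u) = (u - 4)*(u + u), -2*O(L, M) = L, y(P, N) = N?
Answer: -2573209/2 ≈ -1.2866e+6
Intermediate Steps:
d(V, R) = -2 + 2*V (d(V, R) = (-2 + V) + V = -2 + 2*V)
O(L, M) = -L/2
C(u) = 2*u*(-4 + u) (C(u) = (-4 + u)*(2*u) = 2*u*(-4 + u))
T(b) = 2*b²*(-4 + b) (T(b) = (2*b*(-4 + b))*b = 2*b²*(-4 + b))
T(-85) + O(1109, -1751) = 2*(-85)²*(-4 - 85) - ½*1109 = 2*7225*(-89) - 1109/2 = -1286050 - 1109/2 = -2573209/2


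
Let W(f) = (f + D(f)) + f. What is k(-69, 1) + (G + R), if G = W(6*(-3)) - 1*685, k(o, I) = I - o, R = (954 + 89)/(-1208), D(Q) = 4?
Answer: -782619/1208 ≈ -647.86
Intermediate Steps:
R = -1043/1208 (R = 1043*(-1/1208) = -1043/1208 ≈ -0.86341)
W(f) = 4 + 2*f (W(f) = (f + 4) + f = (4 + f) + f = 4 + 2*f)
G = -717 (G = (4 + 2*(6*(-3))) - 1*685 = (4 + 2*(-18)) - 685 = (4 - 36) - 685 = -32 - 685 = -717)
k(-69, 1) + (G + R) = (1 - 1*(-69)) + (-717 - 1043/1208) = (1 + 69) - 867179/1208 = 70 - 867179/1208 = -782619/1208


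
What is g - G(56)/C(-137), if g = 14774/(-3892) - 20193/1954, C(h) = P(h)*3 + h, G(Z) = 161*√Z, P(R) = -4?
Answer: -13432444/950621 + 322*√14/149 ≈ -6.0442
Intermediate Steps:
C(h) = -12 + h (C(h) = -4*3 + h = -12 + h)
g = -13432444/950621 (g = 14774*(-1/3892) - 20193*1/1954 = -7387/1946 - 20193/1954 = -13432444/950621 ≈ -14.130)
g - G(56)/C(-137) = -13432444/950621 - 161*√56/(-12 - 137) = -13432444/950621 - 161*(2*√14)/(-149) = -13432444/950621 - 322*√14*(-1)/149 = -13432444/950621 - (-322)*√14/149 = -13432444/950621 + 322*√14/149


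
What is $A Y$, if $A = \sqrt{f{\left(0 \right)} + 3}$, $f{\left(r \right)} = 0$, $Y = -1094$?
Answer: $- 1094 \sqrt{3} \approx -1894.9$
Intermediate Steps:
$A = \sqrt{3}$ ($A = \sqrt{0 + 3} = \sqrt{3} \approx 1.732$)
$A Y = \sqrt{3} \left(-1094\right) = - 1094 \sqrt{3}$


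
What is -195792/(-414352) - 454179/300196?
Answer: -8088375111/7774175812 ≈ -1.0404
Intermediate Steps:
-195792/(-414352) - 454179/300196 = -195792*(-1/414352) - 454179*1/300196 = 12237/25897 - 454179/300196 = -8088375111/7774175812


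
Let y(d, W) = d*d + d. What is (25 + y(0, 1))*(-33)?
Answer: -825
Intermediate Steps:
y(d, W) = d + d² (y(d, W) = d² + d = d + d²)
(25 + y(0, 1))*(-33) = (25 + 0*(1 + 0))*(-33) = (25 + 0*1)*(-33) = (25 + 0)*(-33) = 25*(-33) = -825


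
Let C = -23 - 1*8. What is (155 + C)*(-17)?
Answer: -2108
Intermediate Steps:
C = -31 (C = -23 - 8 = -31)
(155 + C)*(-17) = (155 - 31)*(-17) = 124*(-17) = -2108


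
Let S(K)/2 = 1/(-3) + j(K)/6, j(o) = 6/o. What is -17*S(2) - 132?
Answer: -413/3 ≈ -137.67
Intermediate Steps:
S(K) = -2/3 + 2/K (S(K) = 2*(1/(-3) + (6/K)/6) = 2*(1*(-1/3) + (6/K)*(1/6)) = 2*(-1/3 + 1/K) = -2/3 + 2/K)
-17*S(2) - 132 = -17*(-2/3 + 2/2) - 132 = -17*(-2/3 + 2*(1/2)) - 132 = -17*(-2/3 + 1) - 132 = -17*1/3 - 132 = -17/3 - 132 = -413/3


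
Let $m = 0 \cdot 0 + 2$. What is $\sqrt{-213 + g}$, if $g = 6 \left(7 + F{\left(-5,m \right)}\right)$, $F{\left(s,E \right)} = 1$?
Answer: $i \sqrt{165} \approx 12.845 i$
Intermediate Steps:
$m = 2$ ($m = 0 + 2 = 2$)
$g = 48$ ($g = 6 \left(7 + 1\right) = 6 \cdot 8 = 48$)
$\sqrt{-213 + g} = \sqrt{-213 + 48} = \sqrt{-165} = i \sqrt{165}$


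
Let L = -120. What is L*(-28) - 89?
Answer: 3271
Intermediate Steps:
L*(-28) - 89 = -120*(-28) - 89 = 3360 - 89 = 3271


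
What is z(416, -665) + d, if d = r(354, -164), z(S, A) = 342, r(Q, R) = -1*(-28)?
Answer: 370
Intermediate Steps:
r(Q, R) = 28
d = 28
z(416, -665) + d = 342 + 28 = 370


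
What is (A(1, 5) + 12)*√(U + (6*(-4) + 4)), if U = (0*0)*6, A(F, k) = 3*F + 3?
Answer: 36*I*√5 ≈ 80.498*I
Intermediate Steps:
A(F, k) = 3 + 3*F
U = 0 (U = 0*6 = 0)
(A(1, 5) + 12)*√(U + (6*(-4) + 4)) = ((3 + 3*1) + 12)*√(0 + (6*(-4) + 4)) = ((3 + 3) + 12)*√(0 + (-24 + 4)) = (6 + 12)*√(0 - 20) = 18*√(-20) = 18*(2*I*√5) = 36*I*√5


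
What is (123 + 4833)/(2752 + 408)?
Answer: 1239/790 ≈ 1.5684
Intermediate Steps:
(123 + 4833)/(2752 + 408) = 4956/3160 = 4956*(1/3160) = 1239/790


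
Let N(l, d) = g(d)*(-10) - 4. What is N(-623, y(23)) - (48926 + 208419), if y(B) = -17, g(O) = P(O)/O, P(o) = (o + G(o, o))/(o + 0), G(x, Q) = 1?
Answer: -74373701/289 ≈ -2.5735e+5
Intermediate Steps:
P(o) = (1 + o)/o (P(o) = (o + 1)/(o + 0) = (1 + o)/o)
g(O) = (1 + O)/O**2 (g(O) = ((1 + O)/O)/O = (1 + O)/O**2)
N(l, d) = -4 - 10*(1 + d)/d**2 (N(l, d) = ((1 + d)/d**2)*(-10) - 4 = -10*(1 + d)/d**2 - 4 = -4 - 10*(1 + d)/d**2)
N(-623, y(23)) - (48926 + 208419) = (-4 - 10/(-17) - 10/(-17)**2) - (48926 + 208419) = (-4 - 10*(-1/17) - 10*1/289) - 1*257345 = (-4 + 10/17 - 10/289) - 257345 = -996/289 - 257345 = -74373701/289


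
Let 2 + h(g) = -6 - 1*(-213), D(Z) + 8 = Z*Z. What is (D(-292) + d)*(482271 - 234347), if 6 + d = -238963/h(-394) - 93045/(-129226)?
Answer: 276128419847272694/13245665 ≈ 2.0847e+10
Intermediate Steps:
D(Z) = -8 + Z² (D(Z) = -8 + Z*Z = -8 + Z²)
h(g) = 205 (h(g) = -2 + (-6 - 1*(-213)) = -2 + (-6 + 213) = -2 + 207 = 205)
d = -31020106393/26491330 (d = -6 + (-238963/205 - 93045/(-129226)) = -6 + (-238963*1/205 - 93045*(-1/129226)) = -6 + (-238963/205 + 93045/129226) = -6 - 30861158413/26491330 = -31020106393/26491330 ≈ -1171.0)
(D(-292) + d)*(482271 - 234347) = ((-8 + (-292)²) - 31020106393/26491330)*(482271 - 234347) = ((-8 + 85264) - 31020106393/26491330)*247924 = (85256 - 31020106393/26491330)*247924 = (2227524724087/26491330)*247924 = 276128419847272694/13245665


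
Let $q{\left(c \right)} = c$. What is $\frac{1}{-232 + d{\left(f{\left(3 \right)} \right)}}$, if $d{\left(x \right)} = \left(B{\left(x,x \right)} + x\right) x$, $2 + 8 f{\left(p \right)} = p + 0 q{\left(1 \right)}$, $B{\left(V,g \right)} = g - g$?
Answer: $- \frac{64}{14847} \approx -0.0043106$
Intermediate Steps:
$B{\left(V,g \right)} = 0$
$f{\left(p \right)} = - \frac{1}{4} + \frac{p}{8}$ ($f{\left(p \right)} = - \frac{1}{4} + \frac{p + 0 \cdot 1}{8} = - \frac{1}{4} + \frac{p + 0}{8} = - \frac{1}{4} + \frac{p}{8}$)
$d{\left(x \right)} = x^{2}$ ($d{\left(x \right)} = \left(0 + x\right) x = x x = x^{2}$)
$\frac{1}{-232 + d{\left(f{\left(3 \right)} \right)}} = \frac{1}{-232 + \left(- \frac{1}{4} + \frac{1}{8} \cdot 3\right)^{2}} = \frac{1}{-232 + \left(- \frac{1}{4} + \frac{3}{8}\right)^{2}} = \frac{1}{-232 + \left(\frac{1}{8}\right)^{2}} = \frac{1}{-232 + \frac{1}{64}} = \frac{1}{- \frac{14847}{64}} = - \frac{64}{14847}$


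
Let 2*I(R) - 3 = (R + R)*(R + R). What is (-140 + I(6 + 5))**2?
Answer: 42849/4 ≈ 10712.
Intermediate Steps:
I(R) = 3/2 + 2*R**2 (I(R) = 3/2 + ((R + R)*(R + R))/2 = 3/2 + ((2*R)*(2*R))/2 = 3/2 + (4*R**2)/2 = 3/2 + 2*R**2)
(-140 + I(6 + 5))**2 = (-140 + (3/2 + 2*(6 + 5)**2))**2 = (-140 + (3/2 + 2*11**2))**2 = (-140 + (3/2 + 2*121))**2 = (-140 + (3/2 + 242))**2 = (-140 + 487/2)**2 = (207/2)**2 = 42849/4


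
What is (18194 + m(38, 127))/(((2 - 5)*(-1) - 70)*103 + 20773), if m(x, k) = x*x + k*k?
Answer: 35767/13872 ≈ 2.5784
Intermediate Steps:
m(x, k) = k² + x² (m(x, k) = x² + k² = k² + x²)
(18194 + m(38, 127))/(((2 - 5)*(-1) - 70)*103 + 20773) = (18194 + (127² + 38²))/(((2 - 5)*(-1) - 70)*103 + 20773) = (18194 + (16129 + 1444))/((-3*(-1) - 70)*103 + 20773) = (18194 + 17573)/((3 - 70)*103 + 20773) = 35767/(-67*103 + 20773) = 35767/(-6901 + 20773) = 35767/13872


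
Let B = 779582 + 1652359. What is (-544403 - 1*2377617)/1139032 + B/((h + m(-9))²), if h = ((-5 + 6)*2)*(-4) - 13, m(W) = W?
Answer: 115309533463/42713700 ≈ 2699.6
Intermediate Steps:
B = 2431941
h = -21 (h = (1*2)*(-4) - 13 = 2*(-4) - 13 = -8 - 13 = -21)
(-544403 - 1*2377617)/1139032 + B/((h + m(-9))²) = (-544403 - 1*2377617)/1139032 + 2431941/((-21 - 9)²) = (-544403 - 2377617)*(1/1139032) + 2431941/((-30)²) = -2922020*1/1139032 + 2431941/900 = -730505/284758 + 2431941*(1/900) = -730505/284758 + 810647/300 = 115309533463/42713700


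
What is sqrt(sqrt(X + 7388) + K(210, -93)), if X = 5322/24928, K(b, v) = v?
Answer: sqrt(-225744852 + 779*sqrt(71735533847))/1558 ≈ 2.6543*I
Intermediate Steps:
X = 2661/12464 (X = 5322*(1/24928) = 2661/12464 ≈ 0.21349)
sqrt(sqrt(X + 7388) + K(210, -93)) = sqrt(sqrt(2661/12464 + 7388) - 93) = sqrt(sqrt(92086693/12464) - 93) = sqrt(sqrt(71735533847)/3116 - 93) = sqrt(-93 + sqrt(71735533847)/3116)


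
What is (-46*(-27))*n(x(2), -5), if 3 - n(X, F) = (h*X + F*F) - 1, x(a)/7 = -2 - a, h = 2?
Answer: 43470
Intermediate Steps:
x(a) = -14 - 7*a (x(a) = 7*(-2 - a) = -14 - 7*a)
n(X, F) = 4 - F² - 2*X (n(X, F) = 3 - ((2*X + F*F) - 1) = 3 - ((2*X + F²) - 1) = 3 - ((F² + 2*X) - 1) = 3 - (-1 + F² + 2*X) = 3 + (1 - F² - 2*X) = 4 - F² - 2*X)
(-46*(-27))*n(x(2), -5) = (-46*(-27))*(4 - 1*(-5)² - 2*(-14 - 7*2)) = 1242*(4 - 1*25 - 2*(-14 - 14)) = 1242*(4 - 25 - 2*(-28)) = 1242*(4 - 25 + 56) = 1242*35 = 43470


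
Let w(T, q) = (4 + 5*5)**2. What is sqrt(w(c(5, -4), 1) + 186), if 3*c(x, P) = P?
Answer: sqrt(1027) ≈ 32.047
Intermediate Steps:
c(x, P) = P/3
w(T, q) = 841 (w(T, q) = (4 + 25)**2 = 29**2 = 841)
sqrt(w(c(5, -4), 1) + 186) = sqrt(841 + 186) = sqrt(1027)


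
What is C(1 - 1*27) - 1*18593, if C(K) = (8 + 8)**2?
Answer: -18337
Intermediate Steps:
C(K) = 256 (C(K) = 16**2 = 256)
C(1 - 1*27) - 1*18593 = 256 - 1*18593 = 256 - 18593 = -18337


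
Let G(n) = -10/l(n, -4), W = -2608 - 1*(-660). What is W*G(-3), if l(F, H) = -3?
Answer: -19480/3 ≈ -6493.3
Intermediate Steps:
W = -1948 (W = -2608 + 660 = -1948)
G(n) = 10/3 (G(n) = -10/(-3) = -10*(-⅓) = 10/3)
W*G(-3) = -1948*10/3 = -19480/3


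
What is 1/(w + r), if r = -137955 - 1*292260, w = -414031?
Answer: -1/844246 ≈ -1.1845e-6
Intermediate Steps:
r = -430215 (r = -137955 - 292260 = -430215)
1/(w + r) = 1/(-414031 - 430215) = 1/(-844246) = -1/844246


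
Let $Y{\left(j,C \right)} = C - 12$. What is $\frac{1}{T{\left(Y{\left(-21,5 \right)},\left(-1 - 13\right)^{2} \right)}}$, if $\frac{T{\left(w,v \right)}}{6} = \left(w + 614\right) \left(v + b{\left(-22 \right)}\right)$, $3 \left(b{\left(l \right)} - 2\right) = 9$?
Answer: $\frac{1}{732042} \approx 1.366 \cdot 10^{-6}$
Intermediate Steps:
$b{\left(l \right)} = 5$ ($b{\left(l \right)} = 2 + \frac{1}{3} \cdot 9 = 2 + 3 = 5$)
$Y{\left(j,C \right)} = -12 + C$
$T{\left(w,v \right)} = 6 \left(5 + v\right) \left(614 + w\right)$ ($T{\left(w,v \right)} = 6 \left(w + 614\right) \left(v + 5\right) = 6 \left(614 + w\right) \left(5 + v\right) = 6 \left(5 + v\right) \left(614 + w\right)$)
$\frac{1}{T{\left(Y{\left(-21,5 \right)},\left(-1 - 13\right)^{2} \right)}} = \frac{1}{18420 + 30 \left(-12 + 5\right) + 3684 \left(-1 - 13\right)^{2} + 6 \left(-1 - 13\right)^{2} \left(-12 + 5\right)} = \frac{1}{18420 + 30 \left(-7\right) + 3684 \left(-14\right)^{2} + 6 \left(-14\right)^{2} \left(-7\right)} = \frac{1}{18420 - 210 + 3684 \cdot 196 + 6 \cdot 196 \left(-7\right)} = \frac{1}{18420 - 210 + 722064 - 8232} = \frac{1}{732042}$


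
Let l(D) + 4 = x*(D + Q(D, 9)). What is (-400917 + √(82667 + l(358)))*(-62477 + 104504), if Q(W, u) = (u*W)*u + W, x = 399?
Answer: -16849338759 + 42027*√11938549 ≈ -1.6704e+10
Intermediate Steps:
Q(W, u) = W + W*u² (Q(W, u) = (W*u)*u + W = W*u² + W = W + W*u²)
l(D) = -4 + 33117*D (l(D) = -4 + 399*(D + D*(1 + 9²)) = -4 + 399*(D + D*(1 + 81)) = -4 + 399*(D + D*82) = -4 + 399*(D + 82*D) = -4 + 399*(83*D) = -4 + 33117*D)
(-400917 + √(82667 + l(358)))*(-62477 + 104504) = (-400917 + √(82667 + (-4 + 33117*358)))*(-62477 + 104504) = (-400917 + √(82667 + (-4 + 11855886)))*42027 = (-400917 + √(82667 + 11855882))*42027 = (-400917 + √11938549)*42027 = -16849338759 + 42027*√11938549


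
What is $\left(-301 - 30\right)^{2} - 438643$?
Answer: $-329082$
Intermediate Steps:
$\left(-301 - 30\right)^{2} - 438643 = \left(-331\right)^{2} - 438643 = 109561 - 438643 = -329082$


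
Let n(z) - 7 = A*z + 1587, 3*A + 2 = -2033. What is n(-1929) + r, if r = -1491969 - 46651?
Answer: -228521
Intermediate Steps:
A = -2035/3 (A = -2/3 + (1/3)*(-2033) = -2/3 - 2033/3 = -2035/3 ≈ -678.33)
n(z) = 1594 - 2035*z/3 (n(z) = 7 + (-2035*z/3 + 1587) = 7 + (1587 - 2035*z/3) = 1594 - 2035*z/3)
r = -1538620
n(-1929) + r = (1594 - 2035/3*(-1929)) - 1538620 = (1594 + 1308505) - 1538620 = 1310099 - 1538620 = -228521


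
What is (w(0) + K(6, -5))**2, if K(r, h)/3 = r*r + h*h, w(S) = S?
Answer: 33489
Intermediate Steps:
K(r, h) = 3*h**2 + 3*r**2 (K(r, h) = 3*(r*r + h*h) = 3*(r**2 + h**2) = 3*(h**2 + r**2) = 3*h**2 + 3*r**2)
(w(0) + K(6, -5))**2 = (0 + (3*(-5)**2 + 3*6**2))**2 = (0 + (3*25 + 3*36))**2 = (0 + (75 + 108))**2 = (0 + 183)**2 = 183**2 = 33489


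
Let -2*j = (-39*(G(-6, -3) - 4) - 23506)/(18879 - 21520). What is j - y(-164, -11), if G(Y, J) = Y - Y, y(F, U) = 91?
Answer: -252006/2641 ≈ -95.421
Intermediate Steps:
G(Y, J) = 0
j = -11675/2641 (j = -(-39*(0 - 4) - 23506)/(2*(18879 - 21520)) = -(-39*(-4) - 23506)/(2*(-2641)) = -(156 - 23506)*(-1)/(2*2641) = -(-11675)*(-1)/2641 = -½*23350/2641 = -11675/2641 ≈ -4.4207)
j - y(-164, -11) = -11675/2641 - 1*91 = -11675/2641 - 91 = -252006/2641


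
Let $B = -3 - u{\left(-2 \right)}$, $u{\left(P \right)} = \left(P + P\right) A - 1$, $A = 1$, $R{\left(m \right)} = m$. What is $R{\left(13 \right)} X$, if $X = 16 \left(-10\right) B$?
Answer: $-4160$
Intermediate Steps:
$u{\left(P \right)} = -1 + 2 P$ ($u{\left(P \right)} = \left(P + P\right) 1 - 1 = 2 P 1 - 1 = 2 P - 1 = -1 + 2 P$)
$B = 2$ ($B = -3 - \left(-1 + 2 \left(-2\right)\right) = -3 - \left(-1 - 4\right) = -3 - -5 = -3 + 5 = 2$)
$X = -320$ ($X = 16 \left(-10\right) 2 = \left(-160\right) 2 = -320$)
$R{\left(13 \right)} X = 13 \left(-320\right) = -4160$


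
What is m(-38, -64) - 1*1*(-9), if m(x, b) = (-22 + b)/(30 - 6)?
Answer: 65/12 ≈ 5.4167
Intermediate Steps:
m(x, b) = -11/12 + b/24 (m(x, b) = (-22 + b)/24 = (-22 + b)*(1/24) = -11/12 + b/24)
m(-38, -64) - 1*1*(-9) = (-11/12 + (1/24)*(-64)) - 1*1*(-9) = (-11/12 - 8/3) - (-9) = -43/12 - 1*(-9) = -43/12 + 9 = 65/12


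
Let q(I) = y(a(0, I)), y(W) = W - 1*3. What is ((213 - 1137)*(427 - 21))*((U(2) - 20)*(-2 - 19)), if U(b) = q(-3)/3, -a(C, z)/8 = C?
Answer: -165438504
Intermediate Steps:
a(C, z) = -8*C
y(W) = -3 + W (y(W) = W - 3 = -3 + W)
q(I) = -3 (q(I) = -3 - 8*0 = -3 + 0 = -3)
U(b) = -1 (U(b) = -3/3 = -3*⅓ = -1)
((213 - 1137)*(427 - 21))*((U(2) - 20)*(-2 - 19)) = ((213 - 1137)*(427 - 21))*((-1 - 20)*(-2 - 19)) = (-924*406)*(-21*(-21)) = -375144*441 = -165438504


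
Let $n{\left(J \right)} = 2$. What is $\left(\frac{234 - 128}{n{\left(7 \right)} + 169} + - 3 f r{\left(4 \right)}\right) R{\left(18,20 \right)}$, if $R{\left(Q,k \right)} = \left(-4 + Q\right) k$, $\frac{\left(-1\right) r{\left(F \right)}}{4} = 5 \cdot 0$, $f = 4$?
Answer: $\frac{29680}{171} \approx 173.57$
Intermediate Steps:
$r{\left(F \right)} = 0$ ($r{\left(F \right)} = - 4 \cdot 5 \cdot 0 = \left(-4\right) 0 = 0$)
$R{\left(Q,k \right)} = k \left(-4 + Q\right)$
$\left(\frac{234 - 128}{n{\left(7 \right)} + 169} + - 3 f r{\left(4 \right)}\right) R{\left(18,20 \right)} = \left(\frac{234 - 128}{2 + 169} + \left(-3\right) 4 \cdot 0\right) 20 \left(-4 + 18\right) = \left(\frac{106}{171} - 0\right) 20 \cdot 14 = \left(106 \cdot \frac{1}{171} + 0\right) 280 = \left(\frac{106}{171} + 0\right) 280 = \frac{106}{171} \cdot 280 = \frac{29680}{171}$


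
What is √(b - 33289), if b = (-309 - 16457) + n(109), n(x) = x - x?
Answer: I*√50055 ≈ 223.73*I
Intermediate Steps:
n(x) = 0
b = -16766 (b = (-309 - 16457) + 0 = -16766 + 0 = -16766)
√(b - 33289) = √(-16766 - 33289) = √(-50055) = I*√50055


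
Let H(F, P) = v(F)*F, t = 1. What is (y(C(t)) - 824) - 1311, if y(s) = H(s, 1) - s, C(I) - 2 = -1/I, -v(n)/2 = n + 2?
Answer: -2142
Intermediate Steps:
v(n) = -4 - 2*n (v(n) = -2*(n + 2) = -2*(2 + n) = -4 - 2*n)
H(F, P) = F*(-4 - 2*F) (H(F, P) = (-4 - 2*F)*F = F*(-4 - 2*F))
C(I) = 2 - 1/I
y(s) = -s - 2*s*(2 + s) (y(s) = -2*s*(2 + s) - s = -s - 2*s*(2 + s))
(y(C(t)) - 824) - 1311 = ((2 - 1/1)*(-5 - 2*(2 - 1/1)) - 824) - 1311 = ((2 - 1*1)*(-5 - 2*(2 - 1*1)) - 824) - 1311 = ((2 - 1)*(-5 - 2*(2 - 1)) - 824) - 1311 = (1*(-5 - 2*1) - 824) - 1311 = (1*(-5 - 2) - 824) - 1311 = (1*(-7) - 824) - 1311 = (-7 - 824) - 1311 = -831 - 1311 = -2142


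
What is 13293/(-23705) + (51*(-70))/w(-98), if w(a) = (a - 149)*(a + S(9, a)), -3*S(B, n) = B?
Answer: -416247321/591368635 ≈ -0.70387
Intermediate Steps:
S(B, n) = -B/3
w(a) = (-149 + a)*(-3 + a) (w(a) = (a - 149)*(a - ⅓*9) = (-149 + a)*(a - 3) = (-149 + a)*(-3 + a))
13293/(-23705) + (51*(-70))/w(-98) = 13293/(-23705) + (51*(-70))/(447 + (-98)² - 152*(-98)) = 13293*(-1/23705) - 3570/(447 + 9604 + 14896) = -13293/23705 - 3570/24947 = -416247321/591368635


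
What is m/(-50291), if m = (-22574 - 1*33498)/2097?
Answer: 56072/105460227 ≈ 0.00053169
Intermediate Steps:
m = -56072/2097 (m = (-22574 - 33498)*(1/2097) = -56072*1/2097 = -56072/2097 ≈ -26.739)
m/(-50291) = -56072/2097/(-50291) = -56072/2097*(-1/50291) = 56072/105460227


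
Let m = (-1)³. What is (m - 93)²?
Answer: 8836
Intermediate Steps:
m = -1
(m - 93)² = (-1 - 93)² = (-94)² = 8836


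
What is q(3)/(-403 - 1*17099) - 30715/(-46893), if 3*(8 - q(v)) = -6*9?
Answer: 29797484/45595627 ≈ 0.65352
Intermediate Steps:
q(v) = 26 (q(v) = 8 - (-2)*9 = 8 - ⅓*(-54) = 8 + 18 = 26)
q(3)/(-403 - 1*17099) - 30715/(-46893) = 26/(-403 - 1*17099) - 30715/(-46893) = 26/(-403 - 17099) - 30715*(-1/46893) = 26/(-17502) + 30715/46893 = 26*(-1/17502) + 30715/46893 = -13/8751 + 30715/46893 = 29797484/45595627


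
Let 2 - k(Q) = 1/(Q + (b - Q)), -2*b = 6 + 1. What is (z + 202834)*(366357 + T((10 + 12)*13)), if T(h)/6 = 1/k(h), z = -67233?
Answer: 397429852077/8 ≈ 4.9679e+10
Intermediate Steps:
b = -7/2 (b = -(6 + 1)/2 = -½*7 = -7/2 ≈ -3.5000)
k(Q) = 16/7 (k(Q) = 2 - 1/(Q + (-7/2 - Q)) = 2 - 1/(-7/2) = 2 - 1*(-2/7) = 2 + 2/7 = 16/7)
T(h) = 21/8 (T(h) = 6/(16/7) = 6*(7/16) = 21/8)
(z + 202834)*(366357 + T((10 + 12)*13)) = (-67233 + 202834)*(366357 + 21/8) = 135601*(2930877/8) = 397429852077/8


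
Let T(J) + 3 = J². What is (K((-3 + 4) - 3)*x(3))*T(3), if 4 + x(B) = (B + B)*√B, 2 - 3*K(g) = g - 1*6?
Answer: -80 + 120*√3 ≈ 127.85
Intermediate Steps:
K(g) = 8/3 - g/3 (K(g) = ⅔ - (g - 1*6)/3 = ⅔ - (g - 6)/3 = ⅔ - (-6 + g)/3 = ⅔ + (2 - g/3) = 8/3 - g/3)
x(B) = -4 + 2*B^(3/2) (x(B) = -4 + (B + B)*√B = -4 + (2*B)*√B = -4 + 2*B^(3/2))
T(J) = -3 + J²
(K((-3 + 4) - 3)*x(3))*T(3) = ((8/3 - ((-3 + 4) - 3)/3)*(-4 + 2*3^(3/2)))*(-3 + 3²) = ((8/3 - (1 - 3)/3)*(-4 + 2*(3*√3)))*(-3 + 9) = ((8/3 - ⅓*(-2))*(-4 + 6*√3))*6 = ((8/3 + ⅔)*(-4 + 6*√3))*6 = (10*(-4 + 6*√3)/3)*6 = (-40/3 + 20*√3)*6 = -80 + 120*√3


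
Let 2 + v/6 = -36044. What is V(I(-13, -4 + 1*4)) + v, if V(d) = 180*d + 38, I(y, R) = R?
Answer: -216238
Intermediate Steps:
V(d) = 38 + 180*d
v = -216276 (v = -12 + 6*(-36044) = -12 - 216264 = -216276)
V(I(-13, -4 + 1*4)) + v = (38 + 180*(-4 + 1*4)) - 216276 = (38 + 180*(-4 + 4)) - 216276 = (38 + 180*0) - 216276 = (38 + 0) - 216276 = 38 - 216276 = -216238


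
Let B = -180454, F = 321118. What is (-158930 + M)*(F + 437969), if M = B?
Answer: -257621982408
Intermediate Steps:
M = -180454
(-158930 + M)*(F + 437969) = (-158930 - 180454)*(321118 + 437969) = -339384*759087 = -257621982408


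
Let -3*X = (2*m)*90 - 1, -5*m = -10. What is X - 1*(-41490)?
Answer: 124111/3 ≈ 41370.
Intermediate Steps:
m = 2 (m = -1/5*(-10) = 2)
X = -359/3 (X = -((2*2)*90 - 1)/3 = -(4*90 - 1)/3 = -(360 - 1)/3 = -1/3*359 = -359/3 ≈ -119.67)
X - 1*(-41490) = -359/3 - 1*(-41490) = -359/3 + 41490 = 124111/3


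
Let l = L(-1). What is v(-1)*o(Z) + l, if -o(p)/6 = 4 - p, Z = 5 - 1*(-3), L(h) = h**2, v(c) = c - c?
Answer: 1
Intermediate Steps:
v(c) = 0
l = 1 (l = (-1)**2 = 1)
Z = 8 (Z = 5 + 3 = 8)
o(p) = -24 + 6*p (o(p) = -6*(4 - p) = -24 + 6*p)
v(-1)*o(Z) + l = 0*(-24 + 6*8) + 1 = 0*(-24 + 48) + 1 = 0*24 + 1 = 0 + 1 = 1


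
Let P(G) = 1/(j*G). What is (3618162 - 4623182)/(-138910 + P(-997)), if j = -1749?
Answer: 1752506640060/242224729229 ≈ 7.2350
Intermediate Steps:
P(G) = -1/(1749*G) (P(G) = 1/((-1749)*G) = -1/(1749*G))
(3618162 - 4623182)/(-138910 + P(-997)) = (3618162 - 4623182)/(-138910 - 1/1749/(-997)) = -1005020/(-138910 - 1/1749*(-1/997)) = -1005020/(-138910 + 1/1743753) = -1005020/(-242224729229/1743753) = -1005020*(-1743753/242224729229) = 1752506640060/242224729229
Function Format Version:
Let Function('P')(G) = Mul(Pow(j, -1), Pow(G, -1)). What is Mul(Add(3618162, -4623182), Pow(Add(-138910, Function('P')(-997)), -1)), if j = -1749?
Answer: Rational(1752506640060, 242224729229) ≈ 7.2350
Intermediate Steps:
Function('P')(G) = Mul(Rational(-1, 1749), Pow(G, -1)) (Function('P')(G) = Mul(Pow(-1749, -1), Pow(G, -1)) = Mul(Rational(-1, 1749), Pow(G, -1)))
Mul(Add(3618162, -4623182), Pow(Add(-138910, Function('P')(-997)), -1)) = Mul(Add(3618162, -4623182), Pow(Add(-138910, Mul(Rational(-1, 1749), Pow(-997, -1))), -1)) = Mul(-1005020, Pow(Add(-138910, Mul(Rational(-1, 1749), Rational(-1, 997))), -1)) = Mul(-1005020, Pow(Add(-138910, Rational(1, 1743753)), -1)) = Mul(-1005020, Pow(Rational(-242224729229, 1743753), -1)) = Mul(-1005020, Rational(-1743753, 242224729229)) = Rational(1752506640060, 242224729229)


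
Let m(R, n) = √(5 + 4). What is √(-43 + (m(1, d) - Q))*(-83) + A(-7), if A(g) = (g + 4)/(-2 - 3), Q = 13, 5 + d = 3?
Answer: ⅗ - 83*I*√53 ≈ 0.6 - 604.25*I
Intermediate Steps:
d = -2 (d = -5 + 3 = -2)
A(g) = -⅘ - g/5 (A(g) = (4 + g)/(-5) = (4 + g)*(-⅕) = -⅘ - g/5)
m(R, n) = 3 (m(R, n) = √9 = 3)
√(-43 + (m(1, d) - Q))*(-83) + A(-7) = √(-43 + (3 - 1*13))*(-83) + (-⅘ - ⅕*(-7)) = √(-43 + (3 - 13))*(-83) + (-⅘ + 7/5) = √(-43 - 10)*(-83) + ⅗ = √(-53)*(-83) + ⅗ = (I*√53)*(-83) + ⅗ = -83*I*√53 + ⅗ = ⅗ - 83*I*√53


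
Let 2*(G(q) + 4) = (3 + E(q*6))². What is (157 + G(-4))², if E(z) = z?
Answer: 558009/4 ≈ 1.3950e+5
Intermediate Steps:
G(q) = -4 + (3 + 6*q)²/2 (G(q) = -4 + (3 + q*6)²/2 = -4 + (3 + 6*q)²/2)
(157 + G(-4))² = (157 + (-4 + 9*(1 + 2*(-4))²/2))² = (157 + (-4 + 9*(1 - 8)²/2))² = (157 + (-4 + (9/2)*(-7)²))² = (157 + (-4 + (9/2)*49))² = (157 + (-4 + 441/2))² = (157 + 433/2)² = (747/2)² = 558009/4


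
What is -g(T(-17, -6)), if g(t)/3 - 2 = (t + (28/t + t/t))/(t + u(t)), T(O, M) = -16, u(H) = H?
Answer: -969/128 ≈ -7.5703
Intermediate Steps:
g(t) = 6 + 3*(1 + t + 28/t)/(2*t) (g(t) = 6 + 3*((t + (28/t + t/t))/(t + t)) = 6 + 3*((t + (28/t + 1))/((2*t))) = 6 + 3*((t + (1 + 28/t))*(1/(2*t))) = 6 + 3*((1 + t + 28/t)*(1/(2*t))) = 6 + 3*((1 + t + 28/t)/(2*t)) = 6 + 3*(1 + t + 28/t)/(2*t))
-g(T(-17, -6)) = -(15/2 + 42/(-16)**2 + (3/2)/(-16)) = -(15/2 + 42*(1/256) + (3/2)*(-1/16)) = -(15/2 + 21/128 - 3/32) = -1*969/128 = -969/128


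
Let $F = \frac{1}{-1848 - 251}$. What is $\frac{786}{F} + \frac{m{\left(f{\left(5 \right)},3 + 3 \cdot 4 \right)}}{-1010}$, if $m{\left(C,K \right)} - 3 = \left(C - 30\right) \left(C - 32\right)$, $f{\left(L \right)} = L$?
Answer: $- \frac{833156409}{505} \approx -1.6498 \cdot 10^{6}$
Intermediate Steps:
$m{\left(C,K \right)} = 3 + \left(-32 + C\right) \left(-30 + C\right)$ ($m{\left(C,K \right)} = 3 + \left(C - 30\right) \left(C - 32\right) = 3 + \left(-30 + C\right) \left(-32 + C\right) = 3 + \left(-32 + C\right) \left(-30 + C\right)$)
$F = - \frac{1}{2099}$ ($F = \frac{1}{-2099} = - \frac{1}{2099} \approx -0.00047642$)
$\frac{786}{F} + \frac{m{\left(f{\left(5 \right)},3 + 3 \cdot 4 \right)}}{-1010} = \frac{786}{- \frac{1}{2099}} + \frac{963 + 5^{2} - 310}{-1010} = 786 \left(-2099\right) + \left(963 + 25 - 310\right) \left(- \frac{1}{1010}\right) = -1649814 + 678 \left(- \frac{1}{1010}\right) = -1649814 - \frac{339}{505} = - \frac{833156409}{505}$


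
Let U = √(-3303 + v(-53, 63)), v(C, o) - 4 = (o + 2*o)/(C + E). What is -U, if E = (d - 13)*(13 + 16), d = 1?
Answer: -4*I*√33159893/401 ≈ -57.441*I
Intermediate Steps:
E = -348 (E = (1 - 13)*(13 + 16) = -12*29 = -348)
v(C, o) = 4 + 3*o/(-348 + C) (v(C, o) = 4 + (o + 2*o)/(C - 348) = 4 + (3*o)/(-348 + C) = 4 + 3*o/(-348 + C))
U = 4*I*√33159893/401 (U = √(-3303 + (-1392 + 3*63 + 4*(-53))/(-348 - 53)) = √(-3303 + (-1392 + 189 - 212)/(-401)) = √(-3303 - 1/401*(-1415)) = √(-3303 + 1415/401) = √(-1323088/401) = 4*I*√33159893/401 ≈ 57.441*I)
-U = -4*I*√33159893/401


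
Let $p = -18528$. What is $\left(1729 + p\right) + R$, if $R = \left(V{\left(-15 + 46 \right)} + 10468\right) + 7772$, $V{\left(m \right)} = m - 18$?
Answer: $1454$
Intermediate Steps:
$V{\left(m \right)} = -18 + m$
$R = 18253$ ($R = \left(\left(-18 + \left(-15 + 46\right)\right) + 10468\right) + 7772 = \left(\left(-18 + 31\right) + 10468\right) + 7772 = \left(13 + 10468\right) + 7772 = 10481 + 7772 = 18253$)
$\left(1729 + p\right) + R = \left(1729 - 18528\right) + 18253 = -16799 + 18253 = 1454$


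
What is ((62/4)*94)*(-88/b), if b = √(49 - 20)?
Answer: -128216*√29/29 ≈ -23809.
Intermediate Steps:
b = √29 ≈ 5.3852
((62/4)*94)*(-88/b) = ((62/4)*94)*(-88*√29/29) = ((62*(¼))*94)*(-88*√29/29) = ((31/2)*94)*(-88*√29/29) = 1457*(-88*√29/29) = -128216*√29/29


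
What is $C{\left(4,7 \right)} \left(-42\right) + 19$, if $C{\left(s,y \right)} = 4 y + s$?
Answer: $-1325$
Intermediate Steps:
$C{\left(s,y \right)} = s + 4 y$
$C{\left(4,7 \right)} \left(-42\right) + 19 = \left(4 + 4 \cdot 7\right) \left(-42\right) + 19 = \left(4 + 28\right) \left(-42\right) + 19 = 32 \left(-42\right) + 19 = -1344 + 19 = -1325$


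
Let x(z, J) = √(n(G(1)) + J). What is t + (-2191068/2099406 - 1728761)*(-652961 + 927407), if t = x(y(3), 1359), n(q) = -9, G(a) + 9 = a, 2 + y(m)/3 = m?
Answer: -166011169011142194/349901 + 15*√6 ≈ -4.7445e+11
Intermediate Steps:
y(m) = -6 + 3*m
G(a) = -9 + a
x(z, J) = √(-9 + J)
t = 15*√6 (t = √(-9 + 1359) = √1350 = 15*√6 ≈ 36.742)
t + (-2191068/2099406 - 1728761)*(-652961 + 927407) = 15*√6 + (-2191068/2099406 - 1728761)*(-652961 + 927407) = 15*√6 + (-2191068*1/2099406 - 1728761)*274446 = 15*√6 + (-365178/349901 - 1728761)*274446 = 15*√6 - 604895567839/349901*274446 = 15*√6 - 166011169011142194/349901 = -166011169011142194/349901 + 15*√6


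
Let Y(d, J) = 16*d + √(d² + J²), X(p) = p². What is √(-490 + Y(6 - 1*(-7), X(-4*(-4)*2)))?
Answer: √(-282 + √1048745) ≈ 27.241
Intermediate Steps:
Y(d, J) = √(J² + d²) + 16*d (Y(d, J) = 16*d + √(J² + d²) = √(J² + d²) + 16*d)
√(-490 + Y(6 - 1*(-7), X(-4*(-4)*2))) = √(-490 + (√(((-4*(-4)*2)²)² + (6 - 1*(-7))²) + 16*(6 - 1*(-7)))) = √(-490 + (√(((16*2)²)² + (6 + 7)²) + 16*(6 + 7))) = √(-490 + (√((32²)² + 13²) + 16*13)) = √(-490 + (√(1024² + 169) + 208)) = √(-490 + (√(1048576 + 169) + 208)) = √(-490 + (√1048745 + 208)) = √(-490 + (208 + √1048745)) = √(-282 + √1048745)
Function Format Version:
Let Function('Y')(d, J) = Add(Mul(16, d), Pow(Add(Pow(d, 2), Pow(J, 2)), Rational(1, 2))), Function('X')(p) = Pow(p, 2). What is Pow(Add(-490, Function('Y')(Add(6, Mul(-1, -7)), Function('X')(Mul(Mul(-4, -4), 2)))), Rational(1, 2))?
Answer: Pow(Add(-282, Pow(1048745, Rational(1, 2))), Rational(1, 2)) ≈ 27.241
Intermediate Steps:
Function('Y')(d, J) = Add(Pow(Add(Pow(J, 2), Pow(d, 2)), Rational(1, 2)), Mul(16, d)) (Function('Y')(d, J) = Add(Mul(16, d), Pow(Add(Pow(J, 2), Pow(d, 2)), Rational(1, 2))) = Add(Pow(Add(Pow(J, 2), Pow(d, 2)), Rational(1, 2)), Mul(16, d)))
Pow(Add(-490, Function('Y')(Add(6, Mul(-1, -7)), Function('X')(Mul(Mul(-4, -4), 2)))), Rational(1, 2)) = Pow(Add(-490, Add(Pow(Add(Pow(Pow(Mul(Mul(-4, -4), 2), 2), 2), Pow(Add(6, Mul(-1, -7)), 2)), Rational(1, 2)), Mul(16, Add(6, Mul(-1, -7))))), Rational(1, 2)) = Pow(Add(-490, Add(Pow(Add(Pow(Pow(Mul(16, 2), 2), 2), Pow(Add(6, 7), 2)), Rational(1, 2)), Mul(16, Add(6, 7)))), Rational(1, 2)) = Pow(Add(-490, Add(Pow(Add(Pow(Pow(32, 2), 2), Pow(13, 2)), Rational(1, 2)), Mul(16, 13))), Rational(1, 2)) = Pow(Add(-490, Add(Pow(Add(Pow(1024, 2), 169), Rational(1, 2)), 208)), Rational(1, 2)) = Pow(Add(-490, Add(Pow(Add(1048576, 169), Rational(1, 2)), 208)), Rational(1, 2)) = Pow(Add(-490, Add(Pow(1048745, Rational(1, 2)), 208)), Rational(1, 2)) = Pow(Add(-490, Add(208, Pow(1048745, Rational(1, 2)))), Rational(1, 2)) = Pow(Add(-282, Pow(1048745, Rational(1, 2))), Rational(1, 2))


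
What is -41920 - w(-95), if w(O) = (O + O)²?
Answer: -78020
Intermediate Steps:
w(O) = 4*O² (w(O) = (2*O)² = 4*O²)
-41920 - w(-95) = -41920 - 4*(-95)² = -41920 - 4*9025 = -41920 - 1*36100 = -41920 - 36100 = -78020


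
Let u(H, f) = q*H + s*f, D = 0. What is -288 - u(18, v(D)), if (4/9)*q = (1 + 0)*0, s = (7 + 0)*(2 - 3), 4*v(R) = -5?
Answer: -1187/4 ≈ -296.75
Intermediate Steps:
v(R) = -5/4 (v(R) = (¼)*(-5) = -5/4)
s = -7 (s = 7*(-1) = -7)
q = 0 (q = 9*((1 + 0)*0)/4 = 9*(1*0)/4 = (9/4)*0 = 0)
u(H, f) = -7*f (u(H, f) = 0*H - 7*f = 0 - 7*f = -7*f)
-288 - u(18, v(D)) = -288 - (-7)*(-5)/4 = -288 - 1*35/4 = -288 - 35/4 = -1187/4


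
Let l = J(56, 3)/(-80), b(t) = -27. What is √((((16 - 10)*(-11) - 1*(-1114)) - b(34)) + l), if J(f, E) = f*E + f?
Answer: √26805/5 ≈ 32.744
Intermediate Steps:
J(f, E) = f + E*f (J(f, E) = E*f + f = f + E*f)
l = -14/5 (l = (56*(1 + 3))/(-80) = (56*4)*(-1/80) = 224*(-1/80) = -14/5 ≈ -2.8000)
√((((16 - 10)*(-11) - 1*(-1114)) - b(34)) + l) = √((((16 - 10)*(-11) - 1*(-1114)) - 1*(-27)) - 14/5) = √(((6*(-11) + 1114) + 27) - 14/5) = √(((-66 + 1114) + 27) - 14/5) = √((1048 + 27) - 14/5) = √(1075 - 14/5) = √(5361/5) = √26805/5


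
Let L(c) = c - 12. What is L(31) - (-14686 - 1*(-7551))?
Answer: 7154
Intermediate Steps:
L(c) = -12 + c
L(31) - (-14686 - 1*(-7551)) = (-12 + 31) - (-14686 - 1*(-7551)) = 19 - (-14686 + 7551) = 19 - 1*(-7135) = 19 + 7135 = 7154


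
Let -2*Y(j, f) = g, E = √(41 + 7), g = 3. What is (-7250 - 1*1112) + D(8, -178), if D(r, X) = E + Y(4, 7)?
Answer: -16727/2 + 4*√3 ≈ -8356.6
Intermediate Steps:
E = 4*√3 (E = √48 = 4*√3 ≈ 6.9282)
Y(j, f) = -3/2 (Y(j, f) = -½*3 = -3/2)
D(r, X) = -3/2 + 4*√3 (D(r, X) = 4*√3 - 3/2 = -3/2 + 4*√3)
(-7250 - 1*1112) + D(8, -178) = (-7250 - 1*1112) + (-3/2 + 4*√3) = (-7250 - 1112) + (-3/2 + 4*√3) = -8362 + (-3/2 + 4*√3) = -16727/2 + 4*√3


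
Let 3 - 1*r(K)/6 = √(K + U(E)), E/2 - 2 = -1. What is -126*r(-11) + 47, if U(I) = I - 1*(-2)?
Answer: -2221 + 756*I*√7 ≈ -2221.0 + 2000.2*I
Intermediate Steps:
E = 2 (E = 4 + 2*(-1) = 4 - 2 = 2)
U(I) = 2 + I (U(I) = I + 2 = 2 + I)
r(K) = 18 - 6*√(4 + K) (r(K) = 18 - 6*√(K + (2 + 2)) = 18 - 6*√(K + 4) = 18 - 6*√(4 + K))
-126*r(-11) + 47 = -126*(18 - 6*√(4 - 11)) + 47 = -126*(18 - 6*I*√7) + 47 = (-2268 + 756*I*√7) + 47 = -2221 + 756*I*√7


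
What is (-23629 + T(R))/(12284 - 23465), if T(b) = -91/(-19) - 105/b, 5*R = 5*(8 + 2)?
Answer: 299373/141626 ≈ 2.1138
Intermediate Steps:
R = 10 (R = (5*(8 + 2))/5 = (5*10)/5 = (⅕)*50 = 10)
T(b) = 91/19 - 105/b (T(b) = -91*(-1/19) - 105/b = 91/19 - 105/b)
(-23629 + T(R))/(12284 - 23465) = (-23629 + (91/19 - 105/10))/(12284 - 23465) = (-23629 + (91/19 - 105*⅒))/(-11181) = (-23629 + (91/19 - 21/2))*(-1/11181) = (-23629 - 217/38)*(-1/11181) = -898119/38*(-1/11181) = 299373/141626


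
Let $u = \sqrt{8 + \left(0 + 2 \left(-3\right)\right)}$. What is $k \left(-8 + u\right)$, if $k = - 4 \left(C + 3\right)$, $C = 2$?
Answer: $160 - 20 \sqrt{2} \approx 131.72$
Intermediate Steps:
$k = -20$ ($k = - 4 \left(2 + 3\right) = \left(-4\right) 5 = -20$)
$u = \sqrt{2}$ ($u = \sqrt{8 + \left(0 - 6\right)} = \sqrt{8 - 6} = \sqrt{2} \approx 1.4142$)
$k \left(-8 + u\right) = - 20 \left(-8 + \sqrt{2}\right) = 160 - 20 \sqrt{2}$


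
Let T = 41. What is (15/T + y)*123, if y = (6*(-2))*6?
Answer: -8811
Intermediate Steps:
y = -72 (y = -12*6 = -72)
(15/T + y)*123 = (15/41 - 72)*123 = -2937/41*123 = -8811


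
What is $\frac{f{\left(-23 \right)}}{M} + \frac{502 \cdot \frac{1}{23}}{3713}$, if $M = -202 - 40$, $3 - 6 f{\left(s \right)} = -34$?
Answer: $- \frac{2430859}{123999348} \approx -0.019604$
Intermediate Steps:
$f{\left(s \right)} = \frac{37}{6}$ ($f{\left(s \right)} = \frac{1}{2} - - \frac{17}{3} = \frac{1}{2} + \frac{17}{3} = \frac{37}{6}$)
$M = -242$
$\frac{f{\left(-23 \right)}}{M} + \frac{502 \cdot \frac{1}{23}}{3713} = \frac{37}{6 \left(-242\right)} + \frac{502 \cdot \frac{1}{23}}{3713} = \frac{37}{6} \left(- \frac{1}{242}\right) + 502 \cdot \frac{1}{23} \cdot \frac{1}{3713} = - \frac{37}{1452} + \frac{502}{23} \cdot \frac{1}{3713} = - \frac{37}{1452} + \frac{502}{85399} = - \frac{2430859}{123999348}$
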